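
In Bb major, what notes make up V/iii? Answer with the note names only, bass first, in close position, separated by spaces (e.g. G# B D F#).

A C# E

The slash means an applied dominant: we want the dominant of iii. In Bb major, iii is D minor, and its dominant is built on A.
Building a major triad on A gives A-C#-E.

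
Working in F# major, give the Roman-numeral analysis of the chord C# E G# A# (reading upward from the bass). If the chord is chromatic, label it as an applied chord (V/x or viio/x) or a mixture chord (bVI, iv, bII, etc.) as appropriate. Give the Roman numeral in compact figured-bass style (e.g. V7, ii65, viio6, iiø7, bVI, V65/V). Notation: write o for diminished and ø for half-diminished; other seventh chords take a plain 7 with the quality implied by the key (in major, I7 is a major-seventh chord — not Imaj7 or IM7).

Stacked in thirds the chord is A#-C#-E-G#: a half-diminished seventh chord on A#.
A# sits a half step below B (IV in F# major); a diminished chord there is the applied leading-tone chord of IV.
With C# in the bass the chord is in first inversion, so the figured bass is 65.

viiø65/IV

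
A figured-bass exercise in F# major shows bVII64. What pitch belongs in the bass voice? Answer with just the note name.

B

bVII in F# major has root E; the chord is E-G#-B.
The figure 64 means second inversion — the fifth is in the bass.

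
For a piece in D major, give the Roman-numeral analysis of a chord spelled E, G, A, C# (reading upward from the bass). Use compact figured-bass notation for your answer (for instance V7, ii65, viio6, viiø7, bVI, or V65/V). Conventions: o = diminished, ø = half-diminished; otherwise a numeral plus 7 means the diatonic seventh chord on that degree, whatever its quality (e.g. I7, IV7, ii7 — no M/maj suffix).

V43

The pitches A-C#-E-G form a dominant seventh chord rooted on A.
A is scale degree 5 in D major, and a dominant seventh chord on that degree is written V7.
With E in the bass the chord is in second inversion, so the figured bass is 43.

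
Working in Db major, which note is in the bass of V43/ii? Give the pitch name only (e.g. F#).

The applied chord V43/ii is rooted on Bb: Bb-D-F-Ab.
The figure 43 means second inversion — the fifth is in the bass.

F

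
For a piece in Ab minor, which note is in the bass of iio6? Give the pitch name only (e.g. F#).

Db

iio in Ab minor has root Bb; the chord is Bb-Db-Fb.
The figure 6 means first inversion — the third is in the bass.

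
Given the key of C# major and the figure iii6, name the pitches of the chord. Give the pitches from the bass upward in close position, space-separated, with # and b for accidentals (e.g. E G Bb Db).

G# B# E#

In C# major, scale degree 3 is E#, and the diatonic chord built there is a minor triad.
Stacking thirds from E# gives E#-G#-B#.
The figured bass 6 indicates first inversion, placing the third (G#) in the bass: G#-B#-E#.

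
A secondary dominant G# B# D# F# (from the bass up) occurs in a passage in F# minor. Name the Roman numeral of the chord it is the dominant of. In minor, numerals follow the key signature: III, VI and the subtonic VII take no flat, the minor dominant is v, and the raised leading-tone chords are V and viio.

V

The chord is a dominant seventh chord on G#.
A dominant resolves down a perfect fifth: G# → C#. In F# minor, C# is scale degree 5, i.e. V.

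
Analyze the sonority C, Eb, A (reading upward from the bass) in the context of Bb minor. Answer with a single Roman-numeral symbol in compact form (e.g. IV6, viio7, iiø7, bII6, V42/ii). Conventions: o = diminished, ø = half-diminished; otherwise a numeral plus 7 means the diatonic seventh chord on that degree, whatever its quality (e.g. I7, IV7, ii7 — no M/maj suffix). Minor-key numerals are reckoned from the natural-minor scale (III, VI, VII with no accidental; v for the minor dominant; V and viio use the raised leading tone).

Stacked in thirds the chord is A-C-Eb: a diminished triad on A.
In Bb minor, A is the leading tone; the diatonic diminished triad there is viio.
With C in the bass the chord is in first inversion, so the figured bass is 6.

viio6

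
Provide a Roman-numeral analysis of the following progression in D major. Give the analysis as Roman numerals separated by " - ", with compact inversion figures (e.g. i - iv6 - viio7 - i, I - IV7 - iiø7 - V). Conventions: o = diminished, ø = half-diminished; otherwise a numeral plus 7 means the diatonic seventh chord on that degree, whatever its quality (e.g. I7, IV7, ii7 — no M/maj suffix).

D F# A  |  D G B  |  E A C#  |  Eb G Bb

I - IV64 - V64 - bII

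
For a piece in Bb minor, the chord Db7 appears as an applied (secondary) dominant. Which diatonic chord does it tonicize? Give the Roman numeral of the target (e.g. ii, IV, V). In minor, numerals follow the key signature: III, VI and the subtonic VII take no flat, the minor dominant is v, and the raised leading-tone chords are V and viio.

The chord is a dominant seventh chord on Db.
A dominant resolves down a perfect fifth: Db → Gb. In Bb minor, Gb is scale degree 6, i.e. VI.

VI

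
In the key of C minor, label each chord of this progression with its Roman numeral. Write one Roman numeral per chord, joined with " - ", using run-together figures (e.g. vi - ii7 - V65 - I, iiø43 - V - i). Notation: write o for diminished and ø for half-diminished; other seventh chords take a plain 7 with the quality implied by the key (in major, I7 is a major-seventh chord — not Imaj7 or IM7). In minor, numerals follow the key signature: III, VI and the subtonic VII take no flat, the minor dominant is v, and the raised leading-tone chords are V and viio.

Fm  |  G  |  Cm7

Fm: minor triad on F = scale degree 4 → iv.
G: major triad on G = scale degree 5 → V.
Cm7: root C is the tonic; minor seventh chord there is i7.

iv - V - i7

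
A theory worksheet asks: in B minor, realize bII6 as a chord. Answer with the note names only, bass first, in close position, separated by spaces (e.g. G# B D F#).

E G C

bII6 is the Neapolitan sixth — a major triad on the lowered second degree, here in its customary first inversion. In B minor that root is C.
So the chord is C-E-G.
The figured bass 6 indicates first inversion, placing the third (E) in the bass: E-G-C.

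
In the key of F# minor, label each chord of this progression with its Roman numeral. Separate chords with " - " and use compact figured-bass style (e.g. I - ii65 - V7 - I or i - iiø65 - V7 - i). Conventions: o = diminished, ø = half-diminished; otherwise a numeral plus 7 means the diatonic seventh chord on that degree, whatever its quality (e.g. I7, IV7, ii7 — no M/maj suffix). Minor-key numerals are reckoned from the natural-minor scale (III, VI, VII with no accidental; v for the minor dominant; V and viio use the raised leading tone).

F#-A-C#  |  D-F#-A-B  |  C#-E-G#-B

i - iv65 - v7

F#-A-C#: minor triad on F# = scale degree 1 → i.
D-F#-A-B: root B is the subdominant; minor seventh chord there is iv65.
C#-E-G#-B: minor seventh chord on C# = scale degree 5 → v7.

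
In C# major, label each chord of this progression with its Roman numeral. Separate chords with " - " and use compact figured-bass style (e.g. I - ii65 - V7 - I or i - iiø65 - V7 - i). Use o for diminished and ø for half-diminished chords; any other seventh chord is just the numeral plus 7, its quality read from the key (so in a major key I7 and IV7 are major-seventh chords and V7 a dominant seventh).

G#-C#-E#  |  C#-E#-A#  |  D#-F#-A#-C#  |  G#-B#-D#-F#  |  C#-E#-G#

G#-C#-E#: major triad on C# = scale degree 1 → I64.
C#-E#-A# has root A#, degree 6 in C# major, so vi6.
D#-F#-A#-C# has root D#, degree 2 in C# major, so ii7.
G#-B#-D#-F#: dominant seventh chord on G# = scale degree 5 → V7.
C#-E#-G# has root C#, degree 1 in C# major, so I.

I64 - vi6 - ii7 - V7 - I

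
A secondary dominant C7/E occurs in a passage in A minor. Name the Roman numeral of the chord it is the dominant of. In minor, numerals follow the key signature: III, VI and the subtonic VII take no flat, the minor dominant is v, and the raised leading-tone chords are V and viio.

VI

The chord is a dominant seventh chord on C.
A dominant resolves down a perfect fifth: C → F. In A minor, F is scale degree 6, i.e. VI.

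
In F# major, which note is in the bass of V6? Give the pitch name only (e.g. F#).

E#

V in F# major has root C#; the chord is C#-E#-G#.
The figure 6 means first inversion — the third is in the bass.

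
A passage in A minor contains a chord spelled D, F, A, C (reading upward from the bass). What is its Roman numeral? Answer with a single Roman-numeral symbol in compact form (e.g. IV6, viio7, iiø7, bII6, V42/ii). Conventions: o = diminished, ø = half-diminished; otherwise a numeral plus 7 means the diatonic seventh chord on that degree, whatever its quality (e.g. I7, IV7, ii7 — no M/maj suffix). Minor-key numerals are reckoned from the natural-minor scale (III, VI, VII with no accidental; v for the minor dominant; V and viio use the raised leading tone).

Stacked in thirds the chord is D-F-A-C: a minor seventh chord on D.
In A minor, D is the subdominant; the diatonic minor seventh chord there is iv7.

iv7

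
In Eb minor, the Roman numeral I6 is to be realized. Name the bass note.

G

I in Eb minor has root Eb; the chord is Eb-G-Bb.
The figure 6 means first inversion — the third is in the bass.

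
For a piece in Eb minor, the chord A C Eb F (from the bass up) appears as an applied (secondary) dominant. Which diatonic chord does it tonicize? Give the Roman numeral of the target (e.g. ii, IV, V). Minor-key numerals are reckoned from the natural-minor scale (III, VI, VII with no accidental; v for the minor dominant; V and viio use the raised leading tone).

V

The chord is a dominant seventh chord on F.
A dominant resolves down a perfect fifth: F → Bb. In Eb minor, Bb is scale degree 5, i.e. V.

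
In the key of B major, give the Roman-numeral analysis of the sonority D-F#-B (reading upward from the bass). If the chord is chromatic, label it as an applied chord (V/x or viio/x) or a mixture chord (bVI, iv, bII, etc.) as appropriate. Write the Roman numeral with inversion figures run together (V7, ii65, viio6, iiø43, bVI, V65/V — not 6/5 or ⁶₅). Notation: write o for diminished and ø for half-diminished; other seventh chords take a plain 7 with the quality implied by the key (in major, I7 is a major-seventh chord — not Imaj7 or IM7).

i6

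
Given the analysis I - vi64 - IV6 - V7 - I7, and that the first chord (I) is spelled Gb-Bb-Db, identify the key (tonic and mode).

The anchor chord is a major triad on Gb, labeled I.
If Gb is scale degree 1 and the mode makes that degree carry a major triad, the tonic is Gb and the mode is major.

Gb major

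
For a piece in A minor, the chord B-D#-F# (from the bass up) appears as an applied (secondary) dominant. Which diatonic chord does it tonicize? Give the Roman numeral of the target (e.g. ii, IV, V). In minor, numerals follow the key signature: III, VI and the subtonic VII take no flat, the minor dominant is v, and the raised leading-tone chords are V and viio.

V

The chord is a major triad on B.
A dominant resolves down a perfect fifth: B → E. In A minor, E is scale degree 5, i.e. V.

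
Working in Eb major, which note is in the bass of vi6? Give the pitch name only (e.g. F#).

Eb

vi in Eb major has root C; the chord is C-Eb-G.
The figure 6 means first inversion — the third is in the bass.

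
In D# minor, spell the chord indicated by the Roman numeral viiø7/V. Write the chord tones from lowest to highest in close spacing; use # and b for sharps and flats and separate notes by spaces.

G## B# D# F##

viiø7/V is a secondary leading-tone chord. The target V is A# in D# minor; the applied chord is rooted a semitone below, on G##.
Building a half-diminished seventh chord on G## gives G##-B#-D#-F##.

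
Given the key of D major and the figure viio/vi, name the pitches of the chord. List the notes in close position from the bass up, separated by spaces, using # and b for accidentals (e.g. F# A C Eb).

A# C# E

viio/vi is a secondary leading-tone chord. The target vi is B in D major; the applied chord is rooted a semitone below, on A#.
Building a diminished triad on A# gives A#-C#-E.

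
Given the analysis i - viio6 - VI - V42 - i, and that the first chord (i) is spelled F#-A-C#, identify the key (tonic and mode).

F# minor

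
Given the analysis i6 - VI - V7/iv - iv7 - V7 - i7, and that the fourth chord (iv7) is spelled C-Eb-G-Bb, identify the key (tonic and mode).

G minor

The chord Cm7 is a minor seventh chord rooted on C; its label is iv7.
Counting down 3 scale steps from C places the tonic on G; a minor seventh chord on degree 4 is diatonic only in minor.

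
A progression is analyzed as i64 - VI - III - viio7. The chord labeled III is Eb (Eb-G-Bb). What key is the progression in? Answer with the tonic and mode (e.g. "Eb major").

The chord Eb is a major triad rooted on Eb; its label is III.
If Eb is scale degree 3 and the mode makes that degree carry a major triad, the tonic is C and the mode is minor.

C minor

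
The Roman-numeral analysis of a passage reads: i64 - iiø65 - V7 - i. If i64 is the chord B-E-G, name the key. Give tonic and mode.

E minor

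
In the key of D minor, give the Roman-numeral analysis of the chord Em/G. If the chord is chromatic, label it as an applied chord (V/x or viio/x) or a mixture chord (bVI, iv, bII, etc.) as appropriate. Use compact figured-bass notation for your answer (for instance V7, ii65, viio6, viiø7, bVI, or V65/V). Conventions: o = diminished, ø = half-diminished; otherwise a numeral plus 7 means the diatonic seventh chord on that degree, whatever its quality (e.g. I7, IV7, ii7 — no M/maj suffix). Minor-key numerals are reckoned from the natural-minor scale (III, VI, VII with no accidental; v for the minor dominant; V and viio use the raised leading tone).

The pitches E-G-B form a minor triad rooted on E.
E is the second degree of D minor. This is the minor supertonic, borrowed from the parallel major (the Dorian ii).
With G in the bass the chord is in first inversion, so the figured bass is 6.

ii6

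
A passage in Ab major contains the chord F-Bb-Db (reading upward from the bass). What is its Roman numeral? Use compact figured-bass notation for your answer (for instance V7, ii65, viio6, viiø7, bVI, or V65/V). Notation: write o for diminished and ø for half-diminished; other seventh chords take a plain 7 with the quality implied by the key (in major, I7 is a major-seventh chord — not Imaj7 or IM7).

ii64

Stacked in thirds the chord is Bb-Db-F: a minor triad on Bb.
Bb is scale degree 2 in Ab major, and a minor triad on that degree is written ii.
With F in the bass the chord is in second inversion, so the figured bass is 64.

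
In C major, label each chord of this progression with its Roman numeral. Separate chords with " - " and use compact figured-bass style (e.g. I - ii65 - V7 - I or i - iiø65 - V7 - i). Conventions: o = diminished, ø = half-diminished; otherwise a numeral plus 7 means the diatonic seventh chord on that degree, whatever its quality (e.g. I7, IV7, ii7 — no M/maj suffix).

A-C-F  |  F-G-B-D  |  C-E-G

A-C-F: major triad on F = scale degree 4 → IV6.
F-G-B-D: dominant seventh chord on G = scale degree 5 → V42.
C-E-G: root C is the tonic; major triad there is I.

IV6 - V42 - I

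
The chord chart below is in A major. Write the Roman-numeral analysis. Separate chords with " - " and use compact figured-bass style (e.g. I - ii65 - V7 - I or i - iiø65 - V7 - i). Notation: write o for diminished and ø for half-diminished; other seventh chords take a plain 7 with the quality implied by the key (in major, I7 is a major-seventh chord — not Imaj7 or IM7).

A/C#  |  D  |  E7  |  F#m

A/C#: root A is the tonic; major triad there is I6.
D: major triad on D = scale degree 4 → IV.
E7: root E is the dominant; dominant seventh chord there is V7.
F#m has root F#, degree 6 in A major, so vi.

I6 - IV - V7 - vi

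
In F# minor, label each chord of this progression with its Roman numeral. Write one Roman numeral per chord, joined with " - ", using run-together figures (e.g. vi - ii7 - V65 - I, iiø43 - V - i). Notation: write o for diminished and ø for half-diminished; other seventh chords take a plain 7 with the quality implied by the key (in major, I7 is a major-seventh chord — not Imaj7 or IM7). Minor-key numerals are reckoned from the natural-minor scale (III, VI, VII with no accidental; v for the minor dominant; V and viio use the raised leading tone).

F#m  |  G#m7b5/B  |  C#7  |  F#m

i - iiø65 - V7 - i

F#m: minor triad on F# = scale degree 1 → i.
G#m7b5/B: root G# is the supertonic; half-diminished seventh chord there is iiø65.
C#7 has root C#, degree 5 in F# minor, so V7.
F#m has root F#, degree 1 in F# minor, so i.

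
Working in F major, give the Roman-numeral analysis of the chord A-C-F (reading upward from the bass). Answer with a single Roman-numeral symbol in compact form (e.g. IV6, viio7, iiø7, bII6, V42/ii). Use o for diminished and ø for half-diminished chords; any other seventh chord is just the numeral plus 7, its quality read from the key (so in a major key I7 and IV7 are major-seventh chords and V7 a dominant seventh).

I6

The pitches F-A-C form a major triad rooted on F.
In F major, F is the tonic; the diatonic major triad there is I.
With A in the bass the chord is in first inversion, so the figured bass is 6.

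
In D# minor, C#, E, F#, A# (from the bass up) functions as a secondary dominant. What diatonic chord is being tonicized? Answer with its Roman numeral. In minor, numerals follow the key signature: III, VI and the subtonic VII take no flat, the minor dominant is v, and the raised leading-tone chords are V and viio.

VI

The chord is a dominant seventh chord on F#.
A dominant resolves down a perfect fifth: F# → B. In D# minor, B is scale degree 6, i.e. VI.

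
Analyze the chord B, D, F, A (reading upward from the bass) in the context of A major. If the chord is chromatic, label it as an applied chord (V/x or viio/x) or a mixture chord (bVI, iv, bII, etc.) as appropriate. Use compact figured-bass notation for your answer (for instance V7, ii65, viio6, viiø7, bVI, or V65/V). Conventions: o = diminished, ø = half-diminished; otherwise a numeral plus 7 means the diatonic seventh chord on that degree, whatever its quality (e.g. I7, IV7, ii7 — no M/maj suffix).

iiø7

Stacked in thirds the chord is B-D-F-A: a half-diminished seventh chord on B.
B is the second degree of A major. This is the half-diminished supertonic seventh, borrowed from the parallel minor.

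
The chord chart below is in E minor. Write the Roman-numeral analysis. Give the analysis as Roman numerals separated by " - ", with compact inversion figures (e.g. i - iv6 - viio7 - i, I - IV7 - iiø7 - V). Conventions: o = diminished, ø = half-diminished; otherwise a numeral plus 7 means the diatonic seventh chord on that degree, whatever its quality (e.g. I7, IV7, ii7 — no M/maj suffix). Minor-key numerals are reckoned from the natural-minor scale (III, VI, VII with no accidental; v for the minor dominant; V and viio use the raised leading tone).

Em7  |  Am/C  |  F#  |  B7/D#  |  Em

Em7: minor seventh chord on E = scale degree 1 → i7.
Am/C: minor triad on A = scale degree 4 → iv6.
F#: a major triad on F#, the applied dominant of V → V/V.
B7/D#: root B is the dominant; dominant seventh chord there is V65.
Em has root E, degree 1 in E minor, so i.

i7 - iv6 - V/V - V65 - i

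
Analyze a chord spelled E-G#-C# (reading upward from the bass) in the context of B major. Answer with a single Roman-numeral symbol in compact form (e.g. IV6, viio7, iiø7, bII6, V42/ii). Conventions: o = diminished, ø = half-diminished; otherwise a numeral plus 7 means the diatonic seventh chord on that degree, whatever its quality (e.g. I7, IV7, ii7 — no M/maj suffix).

ii6

The pitches C#-E-G# form a minor triad rooted on C#.
In B major, C# is the supertonic; the diatonic minor triad there is ii.
With E in the bass the chord is in first inversion, so the figured bass is 6.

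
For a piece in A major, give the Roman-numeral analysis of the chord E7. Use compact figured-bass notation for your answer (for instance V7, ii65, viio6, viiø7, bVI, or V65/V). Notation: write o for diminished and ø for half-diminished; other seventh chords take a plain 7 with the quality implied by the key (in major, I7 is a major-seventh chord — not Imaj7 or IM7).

V7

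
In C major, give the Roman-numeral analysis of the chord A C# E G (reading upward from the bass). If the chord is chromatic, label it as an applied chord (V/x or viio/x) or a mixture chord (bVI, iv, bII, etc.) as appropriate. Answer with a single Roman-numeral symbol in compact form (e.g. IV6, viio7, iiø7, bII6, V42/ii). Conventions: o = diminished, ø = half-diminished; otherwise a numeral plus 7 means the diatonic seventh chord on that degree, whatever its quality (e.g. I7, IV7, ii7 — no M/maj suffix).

Stacked in thirds the chord is A-C#-E-G: a dominant seventh chord on A.
A is not a diatonic chord root with this quality in C major, but it lies a perfect fifth above D (ii), so the chord functions as an applied dominant of ii.

V7/ii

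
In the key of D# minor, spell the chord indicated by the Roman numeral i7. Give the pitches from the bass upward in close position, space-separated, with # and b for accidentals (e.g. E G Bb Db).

D# F# A# C#

In D# minor, scale degree 1 is D#, and the diatonic chord built there is a minor seventh chord.
Stacking thirds from D# gives D#-F#-A#-C#.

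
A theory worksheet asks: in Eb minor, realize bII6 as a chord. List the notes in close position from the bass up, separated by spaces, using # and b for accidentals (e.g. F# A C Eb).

Ab Cb Fb

Scale degree 2 in Eb minor is F; lowering it a half step gives Fb. bII6 is the Neapolitan sixth — a major triad on the lowered second degree, here in its customary first inversion.
So the chord is Fb-Ab-Cb, a major triad.
With the 6 figure the chord is in first inversion; from the bass Ab upward in close position it reads Ab-Cb-Fb.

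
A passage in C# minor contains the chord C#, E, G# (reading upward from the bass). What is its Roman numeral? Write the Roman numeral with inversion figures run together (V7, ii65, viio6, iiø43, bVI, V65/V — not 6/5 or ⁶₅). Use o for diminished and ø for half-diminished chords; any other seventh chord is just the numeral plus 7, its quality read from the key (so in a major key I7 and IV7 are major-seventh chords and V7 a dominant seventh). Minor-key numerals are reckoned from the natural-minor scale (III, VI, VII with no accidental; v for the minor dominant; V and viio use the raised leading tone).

i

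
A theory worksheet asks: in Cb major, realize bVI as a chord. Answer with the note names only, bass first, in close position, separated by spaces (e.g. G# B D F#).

Scale degree 6 in Cb major is Ab; lowering it a half step gives Abb. bVI is a major triad on the lowered sixth degree, borrowed from the parallel minor.
So the chord is Abb-Cb-Ebb.

Abb Cb Ebb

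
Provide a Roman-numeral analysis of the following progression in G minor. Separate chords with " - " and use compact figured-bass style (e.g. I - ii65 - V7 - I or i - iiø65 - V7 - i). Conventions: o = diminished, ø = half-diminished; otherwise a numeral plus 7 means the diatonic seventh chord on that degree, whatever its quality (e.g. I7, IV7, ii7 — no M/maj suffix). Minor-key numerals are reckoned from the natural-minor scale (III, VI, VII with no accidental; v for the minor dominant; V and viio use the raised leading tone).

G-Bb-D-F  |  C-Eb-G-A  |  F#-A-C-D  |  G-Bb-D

G-Bb-D-F has root G, degree 1 in G minor, so i7.
C-Eb-G-A: half-diminished seventh chord on A = scale degree 2 → iiø65.
F#-A-C-D: dominant seventh chord on D = scale degree 5 → V65.
G-Bb-D: minor triad on G = scale degree 1 → i.

i7 - iiø65 - V65 - i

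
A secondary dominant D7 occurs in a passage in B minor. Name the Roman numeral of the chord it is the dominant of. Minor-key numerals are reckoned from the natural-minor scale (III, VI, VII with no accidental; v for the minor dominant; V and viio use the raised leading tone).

VI

The chord is a dominant seventh chord on D.
A dominant resolves down a perfect fifth: D → G. In B minor, G is scale degree 6, i.e. VI.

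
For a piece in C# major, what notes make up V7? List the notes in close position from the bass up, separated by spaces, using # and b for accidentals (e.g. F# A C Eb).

G# B# D# F#

The numeral's case and figure indicate a dominant seventh chord. In C# major its root, the fifth degree, is G#.
That chord is spelled G#-B#-D#-F#.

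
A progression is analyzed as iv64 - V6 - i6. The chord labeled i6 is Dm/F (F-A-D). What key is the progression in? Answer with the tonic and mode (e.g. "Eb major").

D minor

The chord Dm/F is a minor triad rooted on D; its label is i6.
If D is scale degree 1 and the mode makes that degree carry a minor triad, the tonic is D and the mode is minor.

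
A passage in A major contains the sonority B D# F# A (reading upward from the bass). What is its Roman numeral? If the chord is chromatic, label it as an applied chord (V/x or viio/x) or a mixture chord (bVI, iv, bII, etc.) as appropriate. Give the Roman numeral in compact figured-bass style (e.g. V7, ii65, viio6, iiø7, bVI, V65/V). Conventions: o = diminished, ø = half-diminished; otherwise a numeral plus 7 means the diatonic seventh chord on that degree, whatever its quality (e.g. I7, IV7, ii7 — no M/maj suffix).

V7/V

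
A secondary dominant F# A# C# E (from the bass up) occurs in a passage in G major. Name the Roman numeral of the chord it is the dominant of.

The chord is a dominant seventh chord on F#.
A dominant resolves down a perfect fifth: F# → B. In G major, B is scale degree 3, i.e. iii.

iii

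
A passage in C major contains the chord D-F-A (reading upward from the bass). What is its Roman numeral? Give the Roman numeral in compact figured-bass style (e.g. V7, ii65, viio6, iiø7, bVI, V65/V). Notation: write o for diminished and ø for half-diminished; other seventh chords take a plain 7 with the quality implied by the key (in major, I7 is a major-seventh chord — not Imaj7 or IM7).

Stacked in thirds the chord is D-F-A: a minor triad on D.
D is scale degree 2 in C major, and a minor triad on that degree is written ii.

ii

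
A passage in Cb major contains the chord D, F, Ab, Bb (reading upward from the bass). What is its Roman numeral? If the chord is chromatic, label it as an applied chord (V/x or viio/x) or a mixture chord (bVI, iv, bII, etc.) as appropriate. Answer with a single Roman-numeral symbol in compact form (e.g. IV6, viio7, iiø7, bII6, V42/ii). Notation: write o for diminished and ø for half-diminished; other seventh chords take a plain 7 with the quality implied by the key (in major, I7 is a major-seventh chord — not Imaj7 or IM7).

V65/iii

Stacked in thirds the chord is Bb-D-F-Ab: a dominant seventh chord on Bb.
Bb is not a diatonic chord root with this quality in Cb major, but it lies a perfect fifth above Eb (iii), so the chord functions as an applied dominant of iii.
With D in the bass the chord is in first inversion, so the figured bass is 65.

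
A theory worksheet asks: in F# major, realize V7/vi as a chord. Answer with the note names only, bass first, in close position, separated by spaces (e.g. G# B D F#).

A# C## E# G#

The slash means an applied dominant: we want the dominant of vi. In F# major, vi is D# minor, and its dominant is built on A#.
Building a dominant seventh chord on A# gives A#-C##-E#-G#.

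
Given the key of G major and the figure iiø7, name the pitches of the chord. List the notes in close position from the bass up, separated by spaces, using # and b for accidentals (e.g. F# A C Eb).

Scale degree 2 in G major is A; here the chord built on it is altered to a half-diminished seventh chord. iiø7 is the half-diminished supertonic seventh, borrowed from the parallel minor.
So the chord is A-C-Eb-G.

A C Eb G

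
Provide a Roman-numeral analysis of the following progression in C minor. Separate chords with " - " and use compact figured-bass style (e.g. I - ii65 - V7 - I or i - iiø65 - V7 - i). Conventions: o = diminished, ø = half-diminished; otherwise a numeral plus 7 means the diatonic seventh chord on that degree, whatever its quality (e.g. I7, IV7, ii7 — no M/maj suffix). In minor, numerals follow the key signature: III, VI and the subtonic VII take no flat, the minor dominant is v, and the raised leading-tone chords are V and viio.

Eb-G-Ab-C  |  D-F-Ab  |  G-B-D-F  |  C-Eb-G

VI43 - iio - V7 - i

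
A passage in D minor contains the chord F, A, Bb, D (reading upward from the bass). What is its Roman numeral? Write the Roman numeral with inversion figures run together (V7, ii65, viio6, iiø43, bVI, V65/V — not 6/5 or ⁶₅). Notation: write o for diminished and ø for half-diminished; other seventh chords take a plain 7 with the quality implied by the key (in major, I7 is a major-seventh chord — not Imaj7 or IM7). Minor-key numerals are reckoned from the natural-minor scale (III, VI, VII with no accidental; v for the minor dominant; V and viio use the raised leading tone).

VI43

The pitches Bb-D-F-A form a major seventh chord rooted on Bb.
Bb is scale degree 6 in D minor, and a major seventh chord on that degree is written VI7.
With F in the bass the chord is in second inversion, so the figured bass is 43.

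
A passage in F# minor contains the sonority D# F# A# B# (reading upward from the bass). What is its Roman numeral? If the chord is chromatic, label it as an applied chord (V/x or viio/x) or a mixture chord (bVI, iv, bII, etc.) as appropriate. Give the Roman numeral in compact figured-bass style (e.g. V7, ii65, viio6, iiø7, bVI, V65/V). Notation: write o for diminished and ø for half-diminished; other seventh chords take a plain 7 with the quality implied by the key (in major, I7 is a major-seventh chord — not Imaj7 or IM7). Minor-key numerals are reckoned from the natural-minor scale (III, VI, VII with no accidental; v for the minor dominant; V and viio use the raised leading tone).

viiø65/V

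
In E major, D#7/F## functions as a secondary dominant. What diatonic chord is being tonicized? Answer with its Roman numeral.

iii

The chord is a dominant seventh chord on D#.
A dominant resolves down a perfect fifth: D# → G#. In E major, G# is scale degree 3, i.e. iii.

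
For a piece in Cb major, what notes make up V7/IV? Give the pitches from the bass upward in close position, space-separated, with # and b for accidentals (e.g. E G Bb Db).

V7/IV is a secondary dominant — the dominant seventh of IV. IV in Cb major is Fb, so the applied chord's root is Cb, a perfect fifth above.
Building a dominant seventh chord on Cb gives Cb-Eb-Gb-Bbb.

Cb Eb Gb Bbb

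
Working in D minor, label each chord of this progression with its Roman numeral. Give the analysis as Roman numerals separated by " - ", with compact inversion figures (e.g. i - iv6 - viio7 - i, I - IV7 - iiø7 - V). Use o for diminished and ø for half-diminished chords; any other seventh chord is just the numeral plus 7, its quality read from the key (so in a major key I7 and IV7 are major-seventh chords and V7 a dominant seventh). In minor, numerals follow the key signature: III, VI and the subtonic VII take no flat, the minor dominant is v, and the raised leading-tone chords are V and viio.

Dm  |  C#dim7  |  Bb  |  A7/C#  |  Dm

i - viio7 - VI - V65 - i

Dm: root D is the tonic; minor triad there is i.
C#dim7: fully diminished seventh chord on C# = scale degree 7 → viio7.
Bb has root Bb, degree 6 in D minor, so VI.
A7/C#: root A is the dominant; dominant seventh chord there is V65.
Dm: root D is the tonic; minor triad there is i.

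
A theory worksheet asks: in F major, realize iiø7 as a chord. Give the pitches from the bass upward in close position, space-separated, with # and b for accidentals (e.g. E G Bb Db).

iiø7 is the half-diminished supertonic seventh, borrowed from the parallel minor. In F major that root is G.
So the chord is G-Bb-Db-F, a half-diminished seventh chord.

G Bb Db F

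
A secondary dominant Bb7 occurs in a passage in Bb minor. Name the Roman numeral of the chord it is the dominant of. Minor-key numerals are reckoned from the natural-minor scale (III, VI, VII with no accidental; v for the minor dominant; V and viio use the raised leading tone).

iv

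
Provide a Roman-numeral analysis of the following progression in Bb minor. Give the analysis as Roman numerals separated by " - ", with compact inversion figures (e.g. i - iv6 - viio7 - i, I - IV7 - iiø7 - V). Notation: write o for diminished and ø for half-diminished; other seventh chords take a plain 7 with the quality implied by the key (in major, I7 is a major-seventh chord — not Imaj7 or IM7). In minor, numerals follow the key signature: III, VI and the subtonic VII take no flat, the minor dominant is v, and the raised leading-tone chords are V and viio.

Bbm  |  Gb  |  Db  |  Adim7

Bbm: minor triad on Bb = scale degree 1 → i.
Gb has root Gb, degree 6 in Bb minor, so VI.
Db has root Db, degree 3 in Bb minor, so III.
Adim7: root A is the leading tone; fully diminished seventh chord there is viio7.

i - VI - III - viio7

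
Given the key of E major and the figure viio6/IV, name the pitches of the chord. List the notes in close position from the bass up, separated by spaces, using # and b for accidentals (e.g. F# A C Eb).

B D G#

The slash marks an applied leading-tone chord: viio of IV. In E major, IV is A, so the leading tone to it is G#, a half step below.
Building a diminished triad on G# gives G#-B-D.
The figured bass 6 indicates first inversion, placing the third (B) in the bass: B-D-G#.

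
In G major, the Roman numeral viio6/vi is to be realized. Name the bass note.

F#

The applied chord viio6/vi is rooted on D#: D#-F#-A.
The figure 6 means first inversion — the third is in the bass.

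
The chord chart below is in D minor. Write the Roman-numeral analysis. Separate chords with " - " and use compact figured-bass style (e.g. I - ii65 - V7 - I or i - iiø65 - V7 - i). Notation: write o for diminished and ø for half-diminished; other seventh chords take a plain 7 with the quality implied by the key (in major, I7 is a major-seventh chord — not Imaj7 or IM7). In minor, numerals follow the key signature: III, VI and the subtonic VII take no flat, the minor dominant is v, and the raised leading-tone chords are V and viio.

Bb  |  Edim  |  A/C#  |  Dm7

Bb: root Bb is the submediant; major triad there is VI.
Edim: diminished triad on E = scale degree 2 → iio.
A/C#: root A is the dominant; major triad there is V6.
Dm7 has root D, degree 1 in D minor, so i7.

VI - iio - V6 - i7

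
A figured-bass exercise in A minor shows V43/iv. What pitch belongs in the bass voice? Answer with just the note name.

E

The applied chord V43/iv is rooted on A: A-C#-E-G.
The figure 43 means second inversion — the fifth is in the bass.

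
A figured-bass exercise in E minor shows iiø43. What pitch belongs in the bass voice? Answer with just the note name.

iiø in E minor has root F#; the chord is F#-A-C-E.
The figure 43 means second inversion — the fifth is in the bass.

C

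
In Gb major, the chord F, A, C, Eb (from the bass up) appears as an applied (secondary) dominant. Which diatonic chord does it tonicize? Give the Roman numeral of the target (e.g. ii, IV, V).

The chord is a dominant seventh chord on F.
A dominant resolves down a perfect fifth: F → Bb. In Gb major, Bb is scale degree 3, i.e. iii.

iii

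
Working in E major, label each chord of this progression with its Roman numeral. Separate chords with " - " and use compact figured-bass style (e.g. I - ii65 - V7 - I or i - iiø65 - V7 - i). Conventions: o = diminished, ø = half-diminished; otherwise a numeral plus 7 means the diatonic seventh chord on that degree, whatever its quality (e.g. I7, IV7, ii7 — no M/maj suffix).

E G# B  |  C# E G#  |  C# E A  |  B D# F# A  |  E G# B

E-G#-B: root E is the tonic; major triad there is I.
C#-E-G#: minor triad on C# = scale degree 6 → vi.
C#-E-A: root A is the subdominant; major triad there is IV6.
B-D#-F#-A: dominant seventh chord on B = scale degree 5 → V7.
E-G#-B: root E is the tonic; major triad there is I.

I - vi - IV6 - V7 - I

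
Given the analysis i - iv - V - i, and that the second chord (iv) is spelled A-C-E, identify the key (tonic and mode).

E minor

The chord Am is a minor triad rooted on A; its label is iv.
Counting down 3 scale steps from A places the tonic on E; a minor triad on degree 4 is diatonic only in minor.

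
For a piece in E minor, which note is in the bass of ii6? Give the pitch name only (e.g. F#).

A

ii in E minor has root F#; the chord is F#-A-C#.
The figure 6 means first inversion — the third is in the bass.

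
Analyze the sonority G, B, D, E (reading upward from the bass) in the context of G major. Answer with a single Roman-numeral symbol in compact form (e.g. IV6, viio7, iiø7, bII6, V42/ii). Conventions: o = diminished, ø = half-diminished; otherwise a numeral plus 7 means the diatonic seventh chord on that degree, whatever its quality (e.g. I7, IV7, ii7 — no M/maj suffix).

vi65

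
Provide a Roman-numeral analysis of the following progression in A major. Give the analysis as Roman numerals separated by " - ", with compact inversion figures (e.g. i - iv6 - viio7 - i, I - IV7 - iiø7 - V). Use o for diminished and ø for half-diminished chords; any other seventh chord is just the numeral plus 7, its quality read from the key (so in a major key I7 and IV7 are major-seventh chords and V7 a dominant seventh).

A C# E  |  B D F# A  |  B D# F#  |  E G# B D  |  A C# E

A-C#-E: root A is the tonic; major triad there is I.
B-D-F#-A: minor seventh chord on B = scale degree 2 → ii7.
B-D#-F#: chromatic; B is V of V, so V/V.
E-G#-B-D has root E, degree 5 in A major, so V7.
A-C#-E: major triad on A = scale degree 1 → I.

I - ii7 - V/V - V7 - I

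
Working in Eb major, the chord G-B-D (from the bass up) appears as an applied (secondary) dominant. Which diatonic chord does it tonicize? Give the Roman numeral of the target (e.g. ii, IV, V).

vi

The chord is a major triad on G.
A dominant resolves down a perfect fifth: G → C. In Eb major, C is scale degree 6, i.e. vi.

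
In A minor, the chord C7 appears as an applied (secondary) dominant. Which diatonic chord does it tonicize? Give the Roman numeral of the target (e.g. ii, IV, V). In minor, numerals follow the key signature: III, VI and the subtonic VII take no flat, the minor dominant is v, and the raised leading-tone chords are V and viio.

VI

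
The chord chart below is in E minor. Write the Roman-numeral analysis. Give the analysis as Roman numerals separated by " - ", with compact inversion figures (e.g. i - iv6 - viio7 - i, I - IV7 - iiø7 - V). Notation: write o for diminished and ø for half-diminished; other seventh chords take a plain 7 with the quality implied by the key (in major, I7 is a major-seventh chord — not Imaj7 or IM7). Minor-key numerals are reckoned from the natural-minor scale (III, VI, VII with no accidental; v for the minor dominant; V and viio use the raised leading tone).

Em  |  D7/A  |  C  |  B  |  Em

Em has root E, degree 1 in E minor, so i.
D7/A: root D is the subtonic; dominant seventh chord there is VII43.
C: root C is the submediant; major triad there is VI.
B has root B, degree 5 in E minor, so V.
Em: minor triad on E = scale degree 1 → i.

i - VII43 - VI - V - i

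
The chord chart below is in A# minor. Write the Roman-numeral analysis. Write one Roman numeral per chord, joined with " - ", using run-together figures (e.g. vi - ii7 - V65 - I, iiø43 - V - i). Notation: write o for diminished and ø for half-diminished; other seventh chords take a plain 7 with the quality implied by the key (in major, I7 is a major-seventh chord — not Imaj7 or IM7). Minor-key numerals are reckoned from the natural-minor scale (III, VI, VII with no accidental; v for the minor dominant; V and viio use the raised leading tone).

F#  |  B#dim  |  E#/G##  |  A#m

F#: root F# is the submediant; major triad there is VI.
B#dim has root B#, degree 2 in A# minor, so iio.
E#/G##: root E# is the dominant; major triad there is V6.
A#m: root A# is the tonic; minor triad there is i.

VI - iio - V6 - i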